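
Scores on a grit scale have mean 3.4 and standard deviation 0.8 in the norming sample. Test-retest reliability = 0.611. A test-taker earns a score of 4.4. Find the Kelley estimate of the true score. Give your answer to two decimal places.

4.01

T̂ = ρX + (1 − ρ)μ
  = 0.611 × 4.4 + 0.389 × 3.4
  = 2.6884 + 1.3226
  = 4.011
  ≈ 4.01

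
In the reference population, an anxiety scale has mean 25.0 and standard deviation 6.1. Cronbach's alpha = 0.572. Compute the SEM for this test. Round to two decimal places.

3.99

SEM = SD · √(1 − ρ) = 6.1 × √0.428 = 6.1 × 0.6542 = 3.991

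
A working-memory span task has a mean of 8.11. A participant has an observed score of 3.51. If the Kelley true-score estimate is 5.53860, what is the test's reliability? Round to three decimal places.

T̂ = ρX + (1 − ρ)μ  ⇒  T̂ − μ = ρ(X − μ)
ρ = (T̂ − μ)/(X − μ) = (5.53860 − 8.11) / (3.51 − 8.11) = -2.57140 / -4.60 = 0.55900

0.559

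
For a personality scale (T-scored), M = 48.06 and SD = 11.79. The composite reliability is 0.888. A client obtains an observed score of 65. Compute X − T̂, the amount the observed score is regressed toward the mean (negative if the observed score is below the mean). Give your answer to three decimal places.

1.897

Weight the observed score by reliability and the mean by (1 − reliability): T̂ = 0.888·65 + 0.112·48.06 = 57.720 + 5.38272 = 63.10272.
X − T̂ = 65 − 63.1027 = 1.8973 → 1.897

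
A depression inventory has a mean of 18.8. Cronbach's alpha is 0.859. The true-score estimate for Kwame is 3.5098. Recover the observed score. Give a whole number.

1

T̂ = ρX + (1 − ρ)μ  ⇒  X = (T̂ − (1 − ρ)μ) / ρ
X = (3.5098 − 0.141 × 18.8) / 0.859 = (3.5098 − 2.6508) / 0.859 = 0.8590 / 0.859 = 1.00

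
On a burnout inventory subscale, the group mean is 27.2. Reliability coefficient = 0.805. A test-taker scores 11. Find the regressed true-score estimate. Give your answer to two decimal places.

Kelley's formula gives T̂ = 0.805·11 + 0.195·27.2 = 8.855 + 5.3040 = 14.159.

14.16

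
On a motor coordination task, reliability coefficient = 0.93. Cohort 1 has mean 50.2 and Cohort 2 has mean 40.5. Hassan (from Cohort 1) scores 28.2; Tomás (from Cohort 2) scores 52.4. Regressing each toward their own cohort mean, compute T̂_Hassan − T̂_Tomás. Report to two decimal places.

T̂_Hassan = 0.93(28.2) + 0.07(50.2) = 29.7400
T̂_Tomás = 0.93(52.4) + 0.07(40.5) = 51.5670
Difference = 29.7400 − 51.5670 = -21.8270

-21.83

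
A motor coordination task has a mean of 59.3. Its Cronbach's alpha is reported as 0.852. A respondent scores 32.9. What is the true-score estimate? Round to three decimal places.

36.807

Weight the observed score by reliability and the mean by (1 − reliability): T̂ = 0.852·32.9 + 0.148·59.3 = 28.0308 + 8.7764 = 36.8072.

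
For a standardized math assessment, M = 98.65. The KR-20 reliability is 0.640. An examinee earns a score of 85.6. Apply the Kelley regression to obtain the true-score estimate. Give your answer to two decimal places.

90.30

T̂ = ρX + (1 − ρ)μ
  = 0.640 × 85.6 + 0.360 × 98.65
  = 54.7840 + 35.51400
  = 90.298
  ≈ 90.30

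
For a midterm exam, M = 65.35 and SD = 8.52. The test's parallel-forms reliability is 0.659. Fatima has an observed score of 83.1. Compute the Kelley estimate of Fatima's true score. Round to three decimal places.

77.047

T̂ = ρX + (1 − ρ)μ
  = 0.659 × 83.1 + 0.341 × 65.35
  = 54.7629 + 22.28435
  = 77.0473
  ≈ 77.047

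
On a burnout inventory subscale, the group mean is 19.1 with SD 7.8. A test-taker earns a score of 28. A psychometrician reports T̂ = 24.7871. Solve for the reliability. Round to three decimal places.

T̂ = ρX + (1 − ρ)μ  ⇒  T̂ − μ = ρ(X − μ)
ρ = (T̂ − μ)/(X − μ) = (24.7871 − 19.1) / (28 − 19.1) = 5.6871 / 8.9 = 0.63900

0.639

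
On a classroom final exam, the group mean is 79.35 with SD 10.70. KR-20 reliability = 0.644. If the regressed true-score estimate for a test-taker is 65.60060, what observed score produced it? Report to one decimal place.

T̂ = ρX + (1 − ρ)μ  ⇒  X = (T̂ − (1 − ρ)μ) / ρ
X = (65.60060 − 0.356 × 79.35) / 0.644 = (65.60060 − 28.24860) / 0.644 = 37.35200 / 0.644 = 58.000

58.0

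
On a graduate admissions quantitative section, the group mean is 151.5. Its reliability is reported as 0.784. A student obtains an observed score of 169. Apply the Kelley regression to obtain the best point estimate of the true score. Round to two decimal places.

165.22

T̂ = 0.784(169) + 0.216(151.5) = 132.496 + 32.7240 = 165.220 → 165.22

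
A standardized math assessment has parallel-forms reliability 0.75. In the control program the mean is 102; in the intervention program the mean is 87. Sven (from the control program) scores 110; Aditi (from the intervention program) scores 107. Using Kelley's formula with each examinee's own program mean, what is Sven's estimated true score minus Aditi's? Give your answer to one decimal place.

T̂_Sven = 0.75(110) + 0.25(102) = 108.000
T̂_Aditi = 0.75(107) + 0.25(87) = 102.000
Difference = 108.000 − 102.000 = 6.000

6.0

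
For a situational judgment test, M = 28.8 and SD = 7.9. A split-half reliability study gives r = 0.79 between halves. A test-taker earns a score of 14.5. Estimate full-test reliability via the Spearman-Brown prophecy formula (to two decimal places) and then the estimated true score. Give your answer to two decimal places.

Spearman-Brown: ρ = 2r/(1 + r) = 2(0.79)/(1 + 0.79) = 1.580/1.79 = 0.8827 → 0.88
Kelley's formula gives T̂ = 0.88·14.5 + 0.12·28.8 = 12.760 + 3.456 = 16.216.

16.22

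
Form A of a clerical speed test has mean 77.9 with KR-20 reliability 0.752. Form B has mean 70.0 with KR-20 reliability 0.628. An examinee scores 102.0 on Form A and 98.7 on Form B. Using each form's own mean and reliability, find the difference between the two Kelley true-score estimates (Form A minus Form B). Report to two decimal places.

8.00

T̂_A = 0.752(102.0) + 0.248(77.9) = 96.0232
T̂_B = 0.628(98.7) + 0.372(70.0) = 88.0236
T̂_A − T̂_B = 7.9996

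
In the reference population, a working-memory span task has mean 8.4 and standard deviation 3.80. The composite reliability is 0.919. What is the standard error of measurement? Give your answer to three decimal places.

1.081

SEM = SD · √(1 − ρ) = 3.80 × √0.081 = 3.80 × 0.2846 = 1.0815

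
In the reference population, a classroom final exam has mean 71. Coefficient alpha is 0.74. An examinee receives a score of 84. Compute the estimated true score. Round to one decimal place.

80.6

T̂ = 0.74(84) + 0.26(71) = 62.16 + 18.46 = 80.62 → 80.6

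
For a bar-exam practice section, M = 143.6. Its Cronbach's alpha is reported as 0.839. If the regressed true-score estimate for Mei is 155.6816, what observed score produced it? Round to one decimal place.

158.0

T̂ = ρX + (1 − ρ)μ  ⇒  X = (T̂ − (1 − ρ)μ) / ρ
X = (155.6816 − 0.161 × 143.6) / 0.839 = (155.6816 − 23.1196) / 0.839 = 132.5620 / 0.839 = 158.000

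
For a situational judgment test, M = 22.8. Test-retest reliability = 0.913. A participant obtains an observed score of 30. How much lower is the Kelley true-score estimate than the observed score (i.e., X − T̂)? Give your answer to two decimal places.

0.63

T̂ = ρX + (1 − ρ)μ
  = 0.913 × 30 + 0.087 × 22.8
  = 27.390 + 1.9836
  = 29.3736
  ≈ 29.374
X − T̂ = 30 − 29.374 = 0.626 → 0.63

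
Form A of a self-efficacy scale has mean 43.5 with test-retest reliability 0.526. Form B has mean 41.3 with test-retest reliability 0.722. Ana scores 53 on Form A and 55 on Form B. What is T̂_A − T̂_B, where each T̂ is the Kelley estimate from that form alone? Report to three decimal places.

T̂_A = 0.526(53) + 0.474(43.5) = 48.49700
T̂_B = 0.722(55) + 0.278(41.3) = 51.19140
T̂_A − T̂_B = -2.69440

-2.694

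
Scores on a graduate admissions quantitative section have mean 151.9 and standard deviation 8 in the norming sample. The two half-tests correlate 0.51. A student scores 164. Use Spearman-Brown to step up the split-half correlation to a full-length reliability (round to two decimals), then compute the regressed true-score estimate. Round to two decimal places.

160.13

Spearman-Brown: ρ = 2r/(1 + r) = 2(0.51)/(1 + 0.51) = 1.020/1.51 = 0.6755 → 0.68
T̂ = 0.68(164) + 0.32(151.9) = 111.52 + 48.608 = 160.128 → 160.13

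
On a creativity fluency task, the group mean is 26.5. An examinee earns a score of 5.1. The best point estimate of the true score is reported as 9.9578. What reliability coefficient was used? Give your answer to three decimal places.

0.773

T̂ = ρX + (1 − ρ)μ  ⇒  T̂ − μ = ρ(X − μ)
ρ = (T̂ − μ)/(X − μ) = (9.9578 − 26.5) / (5.1 − 26.5) = -16.5422 / -21.4 = 0.77300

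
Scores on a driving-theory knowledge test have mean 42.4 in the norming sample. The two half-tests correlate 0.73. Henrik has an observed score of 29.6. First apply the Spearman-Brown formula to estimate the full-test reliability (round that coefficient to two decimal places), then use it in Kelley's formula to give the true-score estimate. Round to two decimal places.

Spearman-Brown: ρ = 2r/(1 + r) = 2(0.73)/(1 + 0.73) = 1.460/1.73 = 0.8439 → 0.84
Regress the observed score toward the mean by the unreliability: T̂ = 0.84·29.6 + 0.16·42.4 = 24.864 + 6.784 = 31.648.

31.65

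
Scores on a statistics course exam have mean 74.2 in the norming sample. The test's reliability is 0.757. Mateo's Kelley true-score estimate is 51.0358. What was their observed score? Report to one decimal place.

T̂ = ρX + (1 − ρ)μ  ⇒  X = (T̂ − (1 − ρ)μ) / ρ
X = (51.0358 − 0.243 × 74.2) / 0.757 = (51.0358 − 18.0306) / 0.757 = 33.0052 / 0.757 = 43.600

43.6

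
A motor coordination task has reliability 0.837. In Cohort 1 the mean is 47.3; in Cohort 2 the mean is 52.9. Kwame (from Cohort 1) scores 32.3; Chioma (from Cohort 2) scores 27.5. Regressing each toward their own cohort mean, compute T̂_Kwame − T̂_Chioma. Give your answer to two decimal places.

T̂_Kwame = 0.837(32.3) + 0.163(47.3) = 34.7450
T̂_Chioma = 0.837(27.5) + 0.163(52.9) = 31.6402
Difference = 34.7450 − 31.6402 = 3.1048

3.10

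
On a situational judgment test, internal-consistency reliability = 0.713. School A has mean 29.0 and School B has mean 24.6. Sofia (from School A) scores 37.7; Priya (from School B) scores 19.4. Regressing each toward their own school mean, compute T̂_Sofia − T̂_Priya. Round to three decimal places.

14.311

T̂_Sofia = 0.713(37.7) + 0.287(29.0) = 35.20310
T̂_Priya = 0.713(19.4) + 0.287(24.6) = 20.89240
Difference = 35.20310 − 20.89240 = 14.31070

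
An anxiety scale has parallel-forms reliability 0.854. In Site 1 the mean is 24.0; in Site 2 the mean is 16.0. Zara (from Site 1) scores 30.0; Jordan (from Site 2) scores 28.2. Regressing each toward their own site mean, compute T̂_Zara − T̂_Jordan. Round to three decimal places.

T̂_Zara = 0.854(30.0) + 0.146(24.0) = 29.12400
T̂_Jordan = 0.854(28.2) + 0.146(16.0) = 26.41880
Difference = 29.12400 − 26.41880 = 2.70520

2.705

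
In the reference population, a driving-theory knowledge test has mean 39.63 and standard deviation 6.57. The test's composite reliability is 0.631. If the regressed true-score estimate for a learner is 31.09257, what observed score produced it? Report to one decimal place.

T̂ = ρX + (1 − ρ)μ  ⇒  X = (T̂ − (1 − ρ)μ) / ρ
X = (31.09257 − 0.369 × 39.63) / 0.631 = (31.09257 − 14.62347) / 0.631 = 16.46910 / 0.631 = 26.100

26.1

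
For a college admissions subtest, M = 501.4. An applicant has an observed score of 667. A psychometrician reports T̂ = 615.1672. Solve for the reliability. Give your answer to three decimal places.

0.687

T̂ = ρX + (1 − ρ)μ  ⇒  T̂ − μ = ρ(X − μ)
ρ = (T̂ − μ)/(X − μ) = (615.1672 − 501.4) / (667 − 501.4) = 113.7672 / 165.6 = 0.68700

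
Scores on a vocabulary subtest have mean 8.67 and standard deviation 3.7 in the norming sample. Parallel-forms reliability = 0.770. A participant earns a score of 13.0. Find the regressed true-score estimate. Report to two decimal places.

T̂ = 0.770(13.0) + 0.230(8.67) = 10.0100 + 1.99410 = 12.004 → 12.00

12.00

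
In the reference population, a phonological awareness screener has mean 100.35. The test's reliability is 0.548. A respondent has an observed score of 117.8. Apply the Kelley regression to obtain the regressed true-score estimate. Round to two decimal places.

Regress the observed score toward the mean by the unreliability: T̂ = 0.548·117.8 + 0.452·100.35 = 64.5544 + 45.35820 = 109.913.

109.91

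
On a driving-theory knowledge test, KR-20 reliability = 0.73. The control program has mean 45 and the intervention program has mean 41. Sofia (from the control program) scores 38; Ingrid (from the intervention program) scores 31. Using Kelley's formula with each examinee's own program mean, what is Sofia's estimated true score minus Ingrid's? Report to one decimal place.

T̂_Sofia = 0.73(38) + 0.27(45) = 39.890
T̂_Ingrid = 0.73(31) + 0.27(41) = 33.700
Difference = 39.890 − 33.700 = 6.190

6.2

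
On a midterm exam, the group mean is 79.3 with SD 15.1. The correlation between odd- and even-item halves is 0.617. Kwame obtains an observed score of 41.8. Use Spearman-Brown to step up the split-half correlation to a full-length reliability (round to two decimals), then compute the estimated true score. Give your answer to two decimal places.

Spearman-Brown: ρ = 2r/(1 + r) = 2(0.617)/(1 + 0.617) = 1.2340/1.617 = 0.7631 → 0.76
Kelley's formula gives T̂ = 0.76·41.8 + 0.24·79.3 = 31.768 + 19.032 = 50.800.

50.80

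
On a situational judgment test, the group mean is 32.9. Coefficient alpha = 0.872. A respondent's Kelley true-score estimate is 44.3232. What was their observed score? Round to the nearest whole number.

46

T̂ = ρX + (1 − ρ)μ  ⇒  X = (T̂ − (1 − ρ)μ) / ρ
X = (44.3232 − 0.128 × 32.9) / 0.872 = (44.3232 − 4.2112) / 0.872 = 40.1120 / 0.872 = 46.00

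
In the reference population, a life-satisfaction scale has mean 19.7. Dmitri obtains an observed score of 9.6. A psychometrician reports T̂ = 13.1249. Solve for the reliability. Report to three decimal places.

0.651

T̂ = ρX + (1 − ρ)μ  ⇒  T̂ − μ = ρ(X − μ)
ρ = (T̂ − μ)/(X − μ) = (13.1249 − 19.7) / (9.6 − 19.7) = -6.5751 / -10.1 = 0.65100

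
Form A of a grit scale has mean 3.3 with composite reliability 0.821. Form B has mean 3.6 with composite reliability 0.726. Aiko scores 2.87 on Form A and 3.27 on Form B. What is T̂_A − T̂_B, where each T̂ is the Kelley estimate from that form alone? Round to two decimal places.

-0.41

T̂_A = 0.821(2.87) + 0.179(3.3) = 2.9470
T̂_B = 0.726(3.27) + 0.274(3.6) = 3.3604
T̂_A − T̂_B = -0.4135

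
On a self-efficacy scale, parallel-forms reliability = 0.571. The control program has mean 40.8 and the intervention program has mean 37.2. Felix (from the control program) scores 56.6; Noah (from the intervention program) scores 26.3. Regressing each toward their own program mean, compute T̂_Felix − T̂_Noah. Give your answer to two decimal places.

T̂_Felix = 0.571(56.6) + 0.429(40.8) = 49.8218
T̂_Noah = 0.571(26.3) + 0.429(37.2) = 30.9761
Difference = 49.8218 − 30.9761 = 18.8457

18.85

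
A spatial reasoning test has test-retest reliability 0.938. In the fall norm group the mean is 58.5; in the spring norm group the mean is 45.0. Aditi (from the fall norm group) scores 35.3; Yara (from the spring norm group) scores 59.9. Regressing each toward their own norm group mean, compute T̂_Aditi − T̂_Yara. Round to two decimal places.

-22.24

T̂_Aditi = 0.938(35.3) + 0.062(58.5) = 36.7384
T̂_Yara = 0.938(59.9) + 0.062(45.0) = 58.9762
Difference = 36.7384 − 58.9762 = -22.2378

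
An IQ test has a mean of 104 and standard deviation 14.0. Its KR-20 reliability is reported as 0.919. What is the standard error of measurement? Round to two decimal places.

3.98

SEM = SD · √(1 − ρ) = 14.0 × √0.081 = 14.0 × 0.2846 = 3.984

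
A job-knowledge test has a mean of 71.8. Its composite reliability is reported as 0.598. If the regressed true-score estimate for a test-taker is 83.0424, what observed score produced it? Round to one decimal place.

T̂ = ρX + (1 − ρ)μ  ⇒  X = (T̂ − (1 − ρ)μ) / ρ
X = (83.0424 − 0.402 × 71.8) / 0.598 = (83.0424 − 28.8636) / 0.598 = 54.1788 / 0.598 = 90.600

90.6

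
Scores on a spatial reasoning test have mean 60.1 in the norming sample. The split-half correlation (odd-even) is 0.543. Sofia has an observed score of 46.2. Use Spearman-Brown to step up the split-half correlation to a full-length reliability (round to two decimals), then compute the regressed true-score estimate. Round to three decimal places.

Spearman-Brown: ρ = 2r/(1 + r) = 2(0.543)/(1 + 0.543) = 1.0860/1.543 = 0.7038 → 0.70
Kelley's formula gives T̂ = 0.70·46.2 + 0.30·60.1 = 32.340 + 18.030 = 50.3700.

50.370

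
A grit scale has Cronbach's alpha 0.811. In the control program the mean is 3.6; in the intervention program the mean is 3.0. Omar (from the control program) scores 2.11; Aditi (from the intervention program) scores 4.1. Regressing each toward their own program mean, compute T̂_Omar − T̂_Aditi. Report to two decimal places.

-1.50

T̂_Omar = 0.811(2.11) + 0.189(3.6) = 2.3916
T̂_Aditi = 0.811(4.1) + 0.189(3.0) = 3.8921
Difference = 2.3916 − 3.8921 = -1.5005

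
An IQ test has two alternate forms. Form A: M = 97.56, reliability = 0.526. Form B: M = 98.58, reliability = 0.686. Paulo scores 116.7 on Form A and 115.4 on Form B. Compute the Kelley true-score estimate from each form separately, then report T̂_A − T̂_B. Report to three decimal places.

-2.491

T̂_A = 0.526(116.7) + 0.474(97.56) = 107.62764
T̂_B = 0.686(115.4) + 0.314(98.58) = 110.11852
T̂_A − T̂_B = -2.49088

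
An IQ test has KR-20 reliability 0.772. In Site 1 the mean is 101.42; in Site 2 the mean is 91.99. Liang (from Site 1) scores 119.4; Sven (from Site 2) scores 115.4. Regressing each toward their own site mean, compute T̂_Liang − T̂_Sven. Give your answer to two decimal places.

5.24

T̂_Liang = 0.772(119.4) + 0.228(101.42) = 115.3006
T̂_Sven = 0.772(115.4) + 0.228(91.99) = 110.0625
Difference = 115.3006 − 110.0625 = 5.2380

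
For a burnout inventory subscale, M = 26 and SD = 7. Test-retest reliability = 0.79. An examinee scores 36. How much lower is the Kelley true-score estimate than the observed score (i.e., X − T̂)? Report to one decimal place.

T̂ = 0.79(36) + 0.21(26) = 28.44 + 5.46 = 33.900 → 33.90
X − T̂ = 36 − 33.90 = 2.10 → 2.1

2.1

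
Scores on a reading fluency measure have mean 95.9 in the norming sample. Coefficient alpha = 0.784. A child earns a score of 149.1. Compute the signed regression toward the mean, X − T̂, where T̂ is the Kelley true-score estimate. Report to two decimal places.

11.49

T̂ = 0.784(149.1) + 0.216(95.9) = 116.8944 + 20.7144 = 137.6088 → 137.609
X − T̂ = 149.1 − 137.609 = 11.491 → 11.49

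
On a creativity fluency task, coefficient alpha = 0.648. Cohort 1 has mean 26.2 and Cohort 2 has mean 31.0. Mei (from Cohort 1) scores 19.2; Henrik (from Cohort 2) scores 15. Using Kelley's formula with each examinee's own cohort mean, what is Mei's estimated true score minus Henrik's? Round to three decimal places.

1.032

T̂_Mei = 0.648(19.2) + 0.352(26.2) = 21.66400
T̂_Henrik = 0.648(15) + 0.352(31.0) = 20.63200
Difference = 21.66400 − 20.63200 = 1.03200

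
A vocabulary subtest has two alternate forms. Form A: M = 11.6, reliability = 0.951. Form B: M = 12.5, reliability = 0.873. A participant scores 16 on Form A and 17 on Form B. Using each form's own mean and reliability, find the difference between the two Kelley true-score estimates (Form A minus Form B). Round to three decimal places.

-0.644

T̂_A = 0.951(16) + 0.049(11.6) = 15.78440
T̂_B = 0.873(17) + 0.127(12.5) = 16.42850
T̂_A − T̂_B = -0.64410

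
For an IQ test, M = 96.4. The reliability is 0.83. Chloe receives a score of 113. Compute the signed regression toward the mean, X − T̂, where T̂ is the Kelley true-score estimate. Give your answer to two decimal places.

T̂ = 0.83(113) + 0.17(96.4) = 93.79 + 16.388 = 110.1780 → 110.178
X − T̂ = 113 − 110.178 = 2.822 → 2.82

2.82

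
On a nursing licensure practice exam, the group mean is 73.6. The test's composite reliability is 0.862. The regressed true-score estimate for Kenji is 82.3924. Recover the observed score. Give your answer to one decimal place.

83.8

T̂ = ρX + (1 − ρ)μ  ⇒  X = (T̂ − (1 − ρ)μ) / ρ
X = (82.3924 − 0.138 × 73.6) / 0.862 = (82.3924 − 10.1568) / 0.862 = 72.2356 / 0.862 = 83.800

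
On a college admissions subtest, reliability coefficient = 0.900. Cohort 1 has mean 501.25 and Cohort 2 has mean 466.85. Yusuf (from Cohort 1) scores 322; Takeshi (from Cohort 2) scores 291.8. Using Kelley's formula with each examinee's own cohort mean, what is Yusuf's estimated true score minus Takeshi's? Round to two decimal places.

30.62

T̂_Yusuf = 0.900(322) + 0.100(501.25) = 339.9250
T̂_Takeshi = 0.900(291.8) + 0.100(466.85) = 309.3050
Difference = 339.9250 − 309.3050 = 30.6200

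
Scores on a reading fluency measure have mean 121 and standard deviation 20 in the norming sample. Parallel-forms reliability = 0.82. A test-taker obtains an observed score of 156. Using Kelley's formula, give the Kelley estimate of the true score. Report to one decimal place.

Regress the observed score toward the mean by the unreliability: T̂ = 0.82·156 + 0.18·121 = 127.92 + 21.78 = 149.70.

149.7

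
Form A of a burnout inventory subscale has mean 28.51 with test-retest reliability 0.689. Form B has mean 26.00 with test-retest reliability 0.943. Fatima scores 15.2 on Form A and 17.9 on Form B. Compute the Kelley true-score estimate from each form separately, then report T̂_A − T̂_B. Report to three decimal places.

0.978

T̂_A = 0.689(15.2) + 0.311(28.51) = 19.33941
T̂_B = 0.943(17.9) + 0.057(26.00) = 18.36170
T̂_A − T̂_B = 0.97771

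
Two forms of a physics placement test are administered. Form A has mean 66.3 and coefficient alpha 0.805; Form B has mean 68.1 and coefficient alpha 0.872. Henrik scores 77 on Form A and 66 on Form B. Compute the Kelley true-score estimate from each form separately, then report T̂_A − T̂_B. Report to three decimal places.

8.645

T̂_A = 0.805(77) + 0.195(66.3) = 74.91350
T̂_B = 0.872(66) + 0.128(68.1) = 66.26880
T̂_A − T̂_B = 8.64470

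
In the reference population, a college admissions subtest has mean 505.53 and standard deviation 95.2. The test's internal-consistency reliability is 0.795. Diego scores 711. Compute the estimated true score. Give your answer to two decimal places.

668.88

T̂ = ρX + (1 − ρ)μ
  = 0.795 × 711 + 0.205 × 505.53
  = 565.245 + 103.63365
  = 668.879
  ≈ 668.88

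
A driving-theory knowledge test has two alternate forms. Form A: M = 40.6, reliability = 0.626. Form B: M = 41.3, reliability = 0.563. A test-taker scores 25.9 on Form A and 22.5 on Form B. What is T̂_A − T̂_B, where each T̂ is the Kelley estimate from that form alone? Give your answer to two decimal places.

0.68

T̂_A = 0.626(25.9) + 0.374(40.6) = 31.3978
T̂_B = 0.563(22.5) + 0.437(41.3) = 30.7156
T̂_A − T̂_B = 0.6822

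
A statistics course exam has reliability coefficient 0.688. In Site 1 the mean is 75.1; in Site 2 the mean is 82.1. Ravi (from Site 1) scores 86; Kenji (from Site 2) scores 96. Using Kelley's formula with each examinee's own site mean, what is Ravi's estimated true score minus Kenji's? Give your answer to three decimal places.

T̂_Ravi = 0.688(86) + 0.312(75.1) = 82.59920
T̂_Kenji = 0.688(96) + 0.312(82.1) = 91.66320
Difference = 82.59920 − 91.66320 = -9.06400

-9.064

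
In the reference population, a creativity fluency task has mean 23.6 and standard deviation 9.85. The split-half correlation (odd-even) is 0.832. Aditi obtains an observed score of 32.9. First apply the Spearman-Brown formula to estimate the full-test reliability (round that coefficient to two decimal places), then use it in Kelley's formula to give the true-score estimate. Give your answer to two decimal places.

32.06

Spearman-Brown: ρ = 2r/(1 + r) = 2(0.832)/(1 + 0.832) = 1.6640/1.832 = 0.9083 → 0.91
T̂ = ρX + (1 − ρ)μ
  = 0.91 × 32.9 + 0.09 × 23.6
  = 29.939 + 2.124
  = 32.063
  ≈ 32.06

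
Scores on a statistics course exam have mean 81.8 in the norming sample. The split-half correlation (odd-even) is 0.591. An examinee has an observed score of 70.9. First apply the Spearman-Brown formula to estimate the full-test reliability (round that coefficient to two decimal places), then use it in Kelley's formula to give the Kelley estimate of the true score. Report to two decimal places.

Spearman-Brown: ρ = 2r/(1 + r) = 2(0.591)/(1 + 0.591) = 1.1820/1.591 = 0.7429 → 0.74
T̂ = ρX + (1 − ρ)μ
  = 0.74 × 70.9 + 0.26 × 81.8
  = 52.466 + 21.268
  = 73.734
  ≈ 73.73

73.73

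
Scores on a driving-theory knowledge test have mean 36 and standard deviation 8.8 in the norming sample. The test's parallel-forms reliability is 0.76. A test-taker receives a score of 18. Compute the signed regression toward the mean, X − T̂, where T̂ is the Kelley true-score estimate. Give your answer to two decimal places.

-4.32

T̂ = ρX + (1 − ρ)μ
  = 0.76 × 18 + 0.24 × 36
  = 13.68 + 8.64
  = 22.3200
  ≈ 22.320
X − T̂ = 18 − 22.320 = -4.320 → -4.32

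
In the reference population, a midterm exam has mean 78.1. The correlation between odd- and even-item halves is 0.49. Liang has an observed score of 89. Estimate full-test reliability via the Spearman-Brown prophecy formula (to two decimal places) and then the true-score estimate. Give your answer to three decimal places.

85.294

Spearman-Brown: ρ = 2r/(1 + r) = 2(0.49)/(1 + 0.49) = 0.980/1.49 = 0.6577 → 0.66
T̂ = ρX + (1 − ρ)μ
  = 0.66 × 89 + 0.34 × 78.1
  = 58.74 + 26.554
  = 85.2940
  ≈ 85.294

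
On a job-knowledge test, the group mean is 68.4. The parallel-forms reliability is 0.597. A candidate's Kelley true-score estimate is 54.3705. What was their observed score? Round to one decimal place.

44.9

T̂ = ρX + (1 − ρ)μ  ⇒  X = (T̂ − (1 − ρ)μ) / ρ
X = (54.3705 − 0.403 × 68.4) / 0.597 = (54.3705 − 27.5652) / 0.597 = 26.8053 / 0.597 = 44.900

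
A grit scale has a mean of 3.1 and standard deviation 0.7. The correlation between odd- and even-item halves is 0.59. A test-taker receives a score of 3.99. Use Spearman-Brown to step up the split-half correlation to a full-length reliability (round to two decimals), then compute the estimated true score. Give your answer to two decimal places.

3.76

Spearman-Brown: ρ = 2r/(1 + r) = 2(0.59)/(1 + 0.59) = 1.180/1.59 = 0.7421 → 0.74
Regress the observed score toward the mean by the unreliability: T̂ = 0.74·3.99 + 0.26·3.1 = 2.9526 + 0.806 = 3.759.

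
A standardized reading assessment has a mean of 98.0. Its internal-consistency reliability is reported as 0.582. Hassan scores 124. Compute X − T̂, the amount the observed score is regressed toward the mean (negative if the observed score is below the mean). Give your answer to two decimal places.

T̂ = 0.582(124) + 0.418(98.0) = 72.168 + 40.9640 = 113.1320 → 113.132
X − T̂ = 124 − 113.132 = 10.868 → 10.87

10.87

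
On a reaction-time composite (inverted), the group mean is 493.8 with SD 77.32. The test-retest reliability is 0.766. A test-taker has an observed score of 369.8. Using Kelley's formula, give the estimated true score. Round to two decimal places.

398.82

T̂ = ρX + (1 − ρ)μ
  = 0.766 × 369.8 + 0.234 × 493.8
  = 283.2668 + 115.5492
  = 398.816
  ≈ 398.82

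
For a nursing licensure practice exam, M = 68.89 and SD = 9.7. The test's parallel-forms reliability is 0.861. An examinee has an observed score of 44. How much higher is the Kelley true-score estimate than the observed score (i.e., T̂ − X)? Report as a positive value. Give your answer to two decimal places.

T̂ = ρX + (1 − ρ)μ
  = 0.861 × 44 + 0.139 × 68.89
  = 37.884 + 9.57571
  = 47.4597
  ≈ 47.460
T̂ − X = 47.460 − 44 = 3.460 → 3.46

3.46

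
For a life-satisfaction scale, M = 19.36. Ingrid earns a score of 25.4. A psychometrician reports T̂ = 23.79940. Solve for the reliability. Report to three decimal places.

T̂ = ρX + (1 − ρ)μ  ⇒  T̂ − μ = ρ(X − μ)
ρ = (T̂ − μ)/(X − μ) = (23.79940 − 19.36) / (25.4 − 19.36) = 4.43940 / 6.04 = 0.73500

0.735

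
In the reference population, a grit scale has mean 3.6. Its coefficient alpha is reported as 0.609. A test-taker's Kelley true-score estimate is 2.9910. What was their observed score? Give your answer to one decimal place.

T̂ = ρX + (1 − ρ)μ  ⇒  X = (T̂ − (1 − ρ)μ) / ρ
X = (2.9910 − 0.391 × 3.6) / 0.609 = (2.9910 − 1.4076) / 0.609 = 1.5834 / 0.609 = 2.600

2.6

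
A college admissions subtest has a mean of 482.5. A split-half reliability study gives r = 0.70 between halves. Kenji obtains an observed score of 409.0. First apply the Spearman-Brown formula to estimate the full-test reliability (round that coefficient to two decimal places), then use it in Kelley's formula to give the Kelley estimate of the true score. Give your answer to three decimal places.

Spearman-Brown: ρ = 2r/(1 + r) = 2(0.70)/(1 + 0.70) = 1.400/1.70 = 0.8235 → 0.82
Kelley's formula gives T̂ = 0.82·409.0 + 0.18·482.5 = 335.380 + 86.850 = 422.2300.

422.230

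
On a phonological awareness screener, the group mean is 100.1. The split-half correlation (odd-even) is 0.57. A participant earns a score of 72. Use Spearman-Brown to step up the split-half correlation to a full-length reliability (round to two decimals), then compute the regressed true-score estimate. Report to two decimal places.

79.59

Spearman-Brown: ρ = 2r/(1 + r) = 2(0.57)/(1 + 0.57) = 1.140/1.57 = 0.7261 → 0.73
Regress the observed score toward the mean by the unreliability: T̂ = 0.73·72 + 0.27·100.1 = 52.56 + 27.027 = 79.587.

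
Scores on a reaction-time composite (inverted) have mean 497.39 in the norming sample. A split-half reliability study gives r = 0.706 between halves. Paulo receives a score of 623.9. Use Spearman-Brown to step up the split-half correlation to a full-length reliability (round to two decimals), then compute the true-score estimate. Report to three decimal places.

602.393

Spearman-Brown: ρ = 2r/(1 + r) = 2(0.706)/(1 + 0.706) = 1.4120/1.706 = 0.8277 → 0.83
T̂ = 0.83(623.9) + 0.17(497.39) = 517.837 + 84.5563 = 602.3933 → 602.393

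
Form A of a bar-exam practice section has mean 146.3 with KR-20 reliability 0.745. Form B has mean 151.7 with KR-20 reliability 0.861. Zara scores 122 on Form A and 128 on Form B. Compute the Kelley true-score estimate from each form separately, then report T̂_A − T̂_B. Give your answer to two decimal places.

T̂_A = 0.745(122) + 0.255(146.3) = 128.1965
T̂_B = 0.861(128) + 0.139(151.7) = 131.2943
T̂_A − T̂_B = -3.0978

-3.10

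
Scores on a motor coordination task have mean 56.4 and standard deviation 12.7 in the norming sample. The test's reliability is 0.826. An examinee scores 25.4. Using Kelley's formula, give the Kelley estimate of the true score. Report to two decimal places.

30.79

T̂ = ρX + (1 − ρ)μ
  = 0.826 × 25.4 + 0.174 × 56.4
  = 20.9804 + 9.8136
  = 30.794
  ≈ 30.79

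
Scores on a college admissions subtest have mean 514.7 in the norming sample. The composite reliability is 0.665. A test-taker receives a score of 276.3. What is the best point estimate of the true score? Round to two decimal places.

Kelley's formula gives T̂ = 0.665·276.3 + 0.335·514.7 = 183.7395 + 172.4245 = 356.164.

356.16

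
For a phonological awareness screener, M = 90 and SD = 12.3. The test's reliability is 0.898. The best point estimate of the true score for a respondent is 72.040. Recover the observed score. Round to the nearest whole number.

70

T̂ = ρX + (1 − ρ)μ  ⇒  X = (T̂ − (1 − ρ)μ) / ρ
X = (72.040 − 0.102 × 90) / 0.898 = (72.040 − 9.180) / 0.898 = 62.860 / 0.898 = 70.00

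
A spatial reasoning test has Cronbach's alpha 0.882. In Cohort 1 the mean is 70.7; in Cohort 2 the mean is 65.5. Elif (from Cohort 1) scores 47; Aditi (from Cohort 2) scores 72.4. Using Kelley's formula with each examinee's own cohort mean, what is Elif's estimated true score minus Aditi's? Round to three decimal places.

-21.789

T̂_Elif = 0.882(47) + 0.118(70.7) = 49.79660
T̂_Aditi = 0.882(72.4) + 0.118(65.5) = 71.58580
Difference = 49.79660 − 71.58580 = -21.78920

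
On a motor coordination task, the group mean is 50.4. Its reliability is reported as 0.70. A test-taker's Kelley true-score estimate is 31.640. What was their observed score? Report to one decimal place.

23.6

T̂ = ρX + (1 − ρ)μ  ⇒  X = (T̂ − (1 − ρ)μ) / ρ
X = (31.640 − 0.30 × 50.4) / 0.70 = (31.640 − 15.120) / 0.70 = 16.520 / 0.70 = 23.600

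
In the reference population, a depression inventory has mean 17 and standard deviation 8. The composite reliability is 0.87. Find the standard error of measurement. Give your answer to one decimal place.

2.9

SEM = SD · √(1 − ρ) = 8 × √0.13 = 8 × 0.3606 = 2.884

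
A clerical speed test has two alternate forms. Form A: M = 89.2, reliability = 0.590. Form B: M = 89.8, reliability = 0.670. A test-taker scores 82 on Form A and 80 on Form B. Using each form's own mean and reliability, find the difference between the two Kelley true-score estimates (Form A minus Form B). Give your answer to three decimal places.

1.718

T̂_A = 0.590(82) + 0.410(89.2) = 84.95200
T̂_B = 0.670(80) + 0.330(89.8) = 83.23400
T̂_A − T̂_B = 1.71800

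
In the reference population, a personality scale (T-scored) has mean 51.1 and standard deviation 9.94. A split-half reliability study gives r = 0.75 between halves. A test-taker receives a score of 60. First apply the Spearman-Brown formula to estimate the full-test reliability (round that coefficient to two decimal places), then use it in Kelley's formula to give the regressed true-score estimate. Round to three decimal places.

Spearman-Brown: ρ = 2r/(1 + r) = 2(0.75)/(1 + 0.75) = 1.500/1.75 = 0.8571 → 0.86
T̂ = ρX + (1 − ρ)μ
  = 0.86 × 60 + 0.14 × 51.1
  = 51.60 + 7.154
  = 58.7540
  ≈ 58.754

58.754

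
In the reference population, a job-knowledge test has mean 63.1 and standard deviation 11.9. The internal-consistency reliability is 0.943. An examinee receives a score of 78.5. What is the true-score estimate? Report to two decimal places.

77.62

Regress the observed score toward the mean by the unreliability: T̂ = 0.943·78.5 + 0.057·63.1 = 74.0255 + 3.5967 = 77.622.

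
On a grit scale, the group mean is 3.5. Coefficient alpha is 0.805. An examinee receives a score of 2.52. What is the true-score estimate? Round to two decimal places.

2.71

Regress the observed score toward the mean by the unreliability: T̂ = 0.805·2.52 + 0.195·3.5 = 2.02860 + 0.6825 = 2.711.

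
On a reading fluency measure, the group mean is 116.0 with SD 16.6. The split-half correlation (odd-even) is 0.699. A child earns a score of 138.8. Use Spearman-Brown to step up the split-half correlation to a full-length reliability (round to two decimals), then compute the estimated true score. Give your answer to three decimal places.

134.696

Spearman-Brown: ρ = 2r/(1 + r) = 2(0.699)/(1 + 0.699) = 1.3980/1.699 = 0.8228 → 0.82
T̂ = 0.82(138.8) + 0.18(116.0) = 113.816 + 20.880 = 134.6960 → 134.696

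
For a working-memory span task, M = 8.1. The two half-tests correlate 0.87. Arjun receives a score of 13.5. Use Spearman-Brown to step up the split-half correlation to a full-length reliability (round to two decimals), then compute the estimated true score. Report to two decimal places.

Spearman-Brown: ρ = 2r/(1 + r) = 2(0.87)/(1 + 0.87) = 1.740/1.87 = 0.9305 → 0.93
T̂ = ρX + (1 − ρ)μ
  = 0.93 × 13.5 + 0.07 × 8.1
  = 12.555 + 0.567
  = 13.122
  ≈ 13.12

13.12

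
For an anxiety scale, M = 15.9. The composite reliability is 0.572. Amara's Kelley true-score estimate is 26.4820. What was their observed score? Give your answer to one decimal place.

34.4

T̂ = ρX + (1 − ρ)μ  ⇒  X = (T̂ − (1 − ρ)μ) / ρ
X = (26.4820 − 0.428 × 15.9) / 0.572 = (26.4820 − 6.8052) / 0.572 = 19.6768 / 0.572 = 34.400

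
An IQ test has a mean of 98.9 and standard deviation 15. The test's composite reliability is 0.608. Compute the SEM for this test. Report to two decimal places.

9.39

SEM = SD · √(1 − ρ) = 15 × √0.392 = 15 × 0.6261 = 9.391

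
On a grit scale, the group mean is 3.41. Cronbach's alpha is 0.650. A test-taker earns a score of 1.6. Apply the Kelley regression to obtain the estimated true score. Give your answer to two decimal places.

T̂ = ρX + (1 − ρ)μ
  = 0.650 × 1.6 + 0.350 × 3.41
  = 1.0400 + 1.19350
  = 2.234
  ≈ 2.23

2.23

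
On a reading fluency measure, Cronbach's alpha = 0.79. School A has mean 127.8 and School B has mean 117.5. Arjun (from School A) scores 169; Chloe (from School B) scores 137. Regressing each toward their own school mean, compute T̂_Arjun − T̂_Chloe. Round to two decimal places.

27.44

T̂_Arjun = 0.79(169) + 0.21(127.8) = 160.3480
T̂_Chloe = 0.79(137) + 0.21(117.5) = 132.9050
Difference = 160.3480 − 132.9050 = 27.4430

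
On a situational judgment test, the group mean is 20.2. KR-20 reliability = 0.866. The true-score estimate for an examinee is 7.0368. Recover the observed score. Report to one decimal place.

T̂ = ρX + (1 − ρ)μ  ⇒  X = (T̂ − (1 − ρ)μ) / ρ
X = (7.0368 − 0.134 × 20.2) / 0.866 = (7.0368 − 2.7068) / 0.866 = 4.3300 / 0.866 = 5.000

5.0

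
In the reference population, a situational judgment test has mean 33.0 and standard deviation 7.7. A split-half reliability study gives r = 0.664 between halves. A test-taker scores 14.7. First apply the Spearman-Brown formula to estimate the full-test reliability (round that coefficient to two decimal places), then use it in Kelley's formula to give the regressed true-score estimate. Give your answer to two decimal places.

Spearman-Brown: ρ = 2r/(1 + r) = 2(0.664)/(1 + 0.664) = 1.3280/1.664 = 0.7981 → 0.80
T̂ = ρX + (1 − ρ)μ
  = 0.80 × 14.7 + 0.20 × 33.0
  = 11.760 + 6.600
  = 18.360
  ≈ 18.36

18.36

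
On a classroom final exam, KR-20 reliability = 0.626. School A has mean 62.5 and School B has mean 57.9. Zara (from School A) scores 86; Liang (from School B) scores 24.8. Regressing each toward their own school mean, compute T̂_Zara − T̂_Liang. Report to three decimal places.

T̂_Zara = 0.626(86) + 0.374(62.5) = 77.21100
T̂_Liang = 0.626(24.8) + 0.374(57.9) = 37.17940
Difference = 77.21100 − 37.17940 = 40.03160

40.032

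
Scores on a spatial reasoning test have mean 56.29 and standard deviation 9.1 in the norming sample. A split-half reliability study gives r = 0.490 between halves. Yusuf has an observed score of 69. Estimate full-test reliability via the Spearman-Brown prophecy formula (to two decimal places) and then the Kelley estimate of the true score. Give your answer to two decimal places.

64.68

Spearman-Brown: ρ = 2r/(1 + r) = 2(0.490)/(1 + 0.490) = 0.9800/1.490 = 0.6577 → 0.66
T̂ = 0.66(69) + 0.34(56.29) = 45.54 + 19.1386 = 64.679 → 64.68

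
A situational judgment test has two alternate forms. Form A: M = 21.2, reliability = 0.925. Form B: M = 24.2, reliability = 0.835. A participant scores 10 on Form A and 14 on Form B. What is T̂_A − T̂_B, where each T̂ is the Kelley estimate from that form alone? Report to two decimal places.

-4.84

T̂_A = 0.925(10) + 0.075(21.2) = 10.8400
T̂_B = 0.835(14) + 0.165(24.2) = 15.6830
T̂_A − T̂_B = -4.8430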